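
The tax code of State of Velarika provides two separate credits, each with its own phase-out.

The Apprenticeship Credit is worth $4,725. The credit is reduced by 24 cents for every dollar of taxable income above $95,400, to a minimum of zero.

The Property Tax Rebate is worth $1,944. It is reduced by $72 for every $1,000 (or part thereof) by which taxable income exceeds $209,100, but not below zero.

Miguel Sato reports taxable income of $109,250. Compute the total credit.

Apprenticeship Credit: 24% of the $13,850 excess over $95,400 is $3,324; credit = $4,725 − $3,324 = $1,401.
Property Tax Rebate: $109,250 is at or below the $209,100 threshold, so the full $1,944 applies.
Total: $1,401 + $1,944 = $3,345.

$3,345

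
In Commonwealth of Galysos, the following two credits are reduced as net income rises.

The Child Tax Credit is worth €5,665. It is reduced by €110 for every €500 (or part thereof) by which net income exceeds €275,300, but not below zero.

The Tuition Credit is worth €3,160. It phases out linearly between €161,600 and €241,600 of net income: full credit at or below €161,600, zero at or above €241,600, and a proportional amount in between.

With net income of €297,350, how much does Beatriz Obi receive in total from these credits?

Child Tax Credit: income exceeds €275,300 by €22,050, which is 45 full-or-partial €500 increments; reduction = 45 × €110 = €4,950, leaving €715.
Tuition Credit: €297,350 is at or above €241,600, so the credit is €0.
Total: €715 + €0 = €715.

€715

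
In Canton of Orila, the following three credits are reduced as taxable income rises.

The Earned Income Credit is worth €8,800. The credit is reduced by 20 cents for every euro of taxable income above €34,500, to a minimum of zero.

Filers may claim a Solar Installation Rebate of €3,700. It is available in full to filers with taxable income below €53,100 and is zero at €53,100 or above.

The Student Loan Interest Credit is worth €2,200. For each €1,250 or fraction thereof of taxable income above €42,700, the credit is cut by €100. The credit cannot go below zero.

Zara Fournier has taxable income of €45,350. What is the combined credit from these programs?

€12,230

Earned Income Credit: 20% of the €10,850 excess over €34,500 is €2,170; credit = €8,800 − €2,170 = €6,630.
Solar Installation Rebate: €45,350 is below the €53,100 cutoff, so the full €3,700 applies.
Student Loan Interest Credit: income exceeds €42,700 by €2,650, which is 3 full-or-partial €1,250 increments; reduction = 3 × €100 = €300, leaving €1,900.
Total: €6,630 + €3,700 + €1,900 = €12,230.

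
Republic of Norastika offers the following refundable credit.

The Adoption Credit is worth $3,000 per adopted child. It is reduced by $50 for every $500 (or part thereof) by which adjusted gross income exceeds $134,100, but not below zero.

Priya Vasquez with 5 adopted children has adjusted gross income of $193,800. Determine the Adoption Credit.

$9,000

Adoption Credit: base = 5 × $3,000 = $15,000. income exceeds $134,100 by $59,700, which is 120 full-or-partial $500 increments; reduction = 120 × $50 = $6,000, leaving $9,000.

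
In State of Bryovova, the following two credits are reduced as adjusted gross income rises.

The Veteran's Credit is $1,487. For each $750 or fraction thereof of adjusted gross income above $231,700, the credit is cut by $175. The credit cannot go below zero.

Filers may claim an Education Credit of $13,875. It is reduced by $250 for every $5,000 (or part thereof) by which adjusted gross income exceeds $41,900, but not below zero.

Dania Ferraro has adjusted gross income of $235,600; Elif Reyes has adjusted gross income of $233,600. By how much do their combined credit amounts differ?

$525

Dania ($235,600): Veteran's Credit: income exceeds $231,700 by $3,900, which is 6 full-or-partial $750 increments; reduction = 6 × $175 = $1,050, leaving $437. Education Credit: income exceeds $41,900 by $193,700, which is 39 full-or-partial $5,000 increments; reduction = 39 × $250 = $9,750, leaving $4,125. total $437 + $4,125 = $4,562
Elif ($233,600): Veteran's Credit: income exceeds $231,700 by $1,900, which is 3 full-or-partial $750 increments; reduction = 3 × $175 = $525, leaving $962. Education Credit: income exceeds $41,900 by $191,700, which is 39 full-or-partial $5,000 increments; reduction = 39 × $250 = $9,750, leaving $4,125. total $962 + $4,125 = $5,087
Difference: |$4,562 − $5,087| = $525.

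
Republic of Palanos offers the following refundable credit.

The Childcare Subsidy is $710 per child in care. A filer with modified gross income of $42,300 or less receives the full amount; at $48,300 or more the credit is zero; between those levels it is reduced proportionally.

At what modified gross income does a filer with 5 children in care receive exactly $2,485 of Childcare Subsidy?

Full credit = 5 × $710 = $3,550.
$2,485 is 2,485/3,550 of the full $3,550, so 1,065/3,550 of the $6,000 range has been used: income = $42,300 + $6,000 × 1,065/3,550 = $44,100.

$44,100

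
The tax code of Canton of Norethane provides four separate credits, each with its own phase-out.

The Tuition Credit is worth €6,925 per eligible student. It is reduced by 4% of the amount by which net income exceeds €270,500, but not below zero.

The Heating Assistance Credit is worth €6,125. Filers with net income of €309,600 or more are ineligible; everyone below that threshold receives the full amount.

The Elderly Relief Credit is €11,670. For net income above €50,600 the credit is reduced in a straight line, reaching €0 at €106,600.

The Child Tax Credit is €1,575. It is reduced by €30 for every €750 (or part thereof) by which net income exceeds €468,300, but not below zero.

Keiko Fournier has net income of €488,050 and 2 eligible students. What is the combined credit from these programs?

€5,913

Tuition Credit: base = 2 × €6,925 = €13,850. 4% of the €217,550 excess over €270,500 is €8,702; credit = €13,850 − €8,702 = €5,148.
Heating Assistance Credit: €488,050 meets or exceeds the €309,600 cutoff, so the credit is €0.
Elderly Relief Credit: €488,050 is at or above €106,600, so the credit is €0.
Child Tax Credit: income exceeds €468,300 by €19,750, which is 27 full-or-partial €750 increments; reduction = 27 × €30 = €810, leaving €765.
Total: €5,148 + €0 + €0 + €765 = €5,913.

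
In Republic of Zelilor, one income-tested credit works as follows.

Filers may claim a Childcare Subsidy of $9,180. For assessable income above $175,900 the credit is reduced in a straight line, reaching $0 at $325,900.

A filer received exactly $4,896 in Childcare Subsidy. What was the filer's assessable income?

$245,900

$4,896 is 4,896/9,180 of the full $9,180, so 4,284/9,180 of the $150,000 range has been used: income = $175,900 + $150,000 × 4,284/9,180 = $245,900.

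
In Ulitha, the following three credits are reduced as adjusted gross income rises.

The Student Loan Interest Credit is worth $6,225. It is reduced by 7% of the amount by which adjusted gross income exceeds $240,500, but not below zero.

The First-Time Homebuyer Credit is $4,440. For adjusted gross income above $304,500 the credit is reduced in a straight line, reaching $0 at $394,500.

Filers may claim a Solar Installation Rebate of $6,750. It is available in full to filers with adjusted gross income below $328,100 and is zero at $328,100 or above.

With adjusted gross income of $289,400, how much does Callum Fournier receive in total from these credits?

$13,992

Student Loan Interest Credit: 7% of the $48,900 excess over $240,500 is $3,423; credit = $6,225 − $3,423 = $2,802.
First-Time Homebuyer Credit: $289,400 is at or below the $304,500 threshold, so the full $4,440 applies.
Solar Installation Rebate: $289,400 is below the $328,100 cutoff, so the full $6,750 applies.
Total: $2,802 + $4,440 + $6,750 = $13,992.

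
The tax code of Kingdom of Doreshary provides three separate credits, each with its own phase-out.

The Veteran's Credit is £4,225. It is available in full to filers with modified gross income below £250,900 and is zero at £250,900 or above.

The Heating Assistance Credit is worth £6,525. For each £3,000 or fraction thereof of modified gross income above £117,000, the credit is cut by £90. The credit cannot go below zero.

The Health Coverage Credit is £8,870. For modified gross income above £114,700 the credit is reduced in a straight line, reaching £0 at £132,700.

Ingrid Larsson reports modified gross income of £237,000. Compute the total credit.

Veteran's Credit: £237,000 is below the £250,900 cutoff, so the full £4,225 applies.
Heating Assistance Credit: income exceeds £117,000 by £120,000, which is 40 full-or-partial £3,000 increments; reduction = 40 × £90 = £3,600, leaving £2,925.
Health Coverage Credit: £237,000 is at or above £132,700, so the credit is £0.
Total: £4,225 + £2,925 + £0 = £7,150.

£7,150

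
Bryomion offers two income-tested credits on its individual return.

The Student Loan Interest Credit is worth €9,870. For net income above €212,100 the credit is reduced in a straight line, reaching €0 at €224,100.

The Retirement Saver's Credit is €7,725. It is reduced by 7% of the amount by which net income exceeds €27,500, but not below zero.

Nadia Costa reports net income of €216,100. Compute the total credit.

Student Loan Interest Credit: €216,100 is €4,000 into a €12,000 phase-out range, leaving 8,000/12,000 of the credit: €9,870 × 8,000/12,000 = €6,580.
Retirement Saver's Credit: 7% of the €188,600 excess over €27,500 is €13,202 ≥ base, so the credit is €0.
Total: €6,580 + €0 = €6,580.

€6,580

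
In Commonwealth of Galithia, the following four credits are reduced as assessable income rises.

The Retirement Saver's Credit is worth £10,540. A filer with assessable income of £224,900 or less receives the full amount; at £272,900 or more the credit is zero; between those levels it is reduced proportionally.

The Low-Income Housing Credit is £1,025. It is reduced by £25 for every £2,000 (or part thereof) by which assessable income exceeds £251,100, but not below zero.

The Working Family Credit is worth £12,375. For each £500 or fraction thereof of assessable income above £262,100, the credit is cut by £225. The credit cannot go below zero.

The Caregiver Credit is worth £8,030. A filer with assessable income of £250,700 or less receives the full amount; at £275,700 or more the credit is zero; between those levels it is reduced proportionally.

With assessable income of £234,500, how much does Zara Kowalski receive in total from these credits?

£29,862

Retirement Saver's Credit: £234,500 is £9,600 into a £48,000 phase-out range, leaving 38,400/48,000 of the credit: £10,540 × 38,400/48,000 = £8,432.
Low-Income Housing Credit: £234,500 is at or below the £251,100 threshold, so the full £1,025 applies.
Working Family Credit: £234,500 is at or below the £262,100 threshold, so the full £12,375 applies.
Caregiver Credit: £234,500 is at or below the £250,700 threshold, so the full £8,030 applies.
Total: £8,432 + £1,025 + £12,375 + £8,030 = £29,862.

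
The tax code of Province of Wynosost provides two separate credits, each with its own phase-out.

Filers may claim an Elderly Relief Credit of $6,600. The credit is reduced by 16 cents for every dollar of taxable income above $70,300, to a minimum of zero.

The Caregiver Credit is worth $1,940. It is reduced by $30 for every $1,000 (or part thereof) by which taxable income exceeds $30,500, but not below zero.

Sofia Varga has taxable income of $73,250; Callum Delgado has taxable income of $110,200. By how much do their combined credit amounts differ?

Sofia ($73,250): Elderly Relief Credit: 16% of the $2,950 excess over $70,300 is $472; credit = $6,600 − $472 = $6,128. Caregiver Credit: income exceeds $30,500 by $42,750, which is 43 full-or-partial $1,000 increments; reduction = 43 × $30 = $1,290, leaving $650. total $6,128 + $650 = $6,778
Callum ($110,200): Elderly Relief Credit: 16% of the $39,900 excess over $70,300 is $6,384; credit = $6,600 − $6,384 = $216. Caregiver Credit: income exceeds $30,500 by $79,700 → 80 increments × $30 = $2,400 ≥ base, so the credit is $0. total $216 + $0 = $216
Difference: |$6,778 − $216| = $6,562.

$6,562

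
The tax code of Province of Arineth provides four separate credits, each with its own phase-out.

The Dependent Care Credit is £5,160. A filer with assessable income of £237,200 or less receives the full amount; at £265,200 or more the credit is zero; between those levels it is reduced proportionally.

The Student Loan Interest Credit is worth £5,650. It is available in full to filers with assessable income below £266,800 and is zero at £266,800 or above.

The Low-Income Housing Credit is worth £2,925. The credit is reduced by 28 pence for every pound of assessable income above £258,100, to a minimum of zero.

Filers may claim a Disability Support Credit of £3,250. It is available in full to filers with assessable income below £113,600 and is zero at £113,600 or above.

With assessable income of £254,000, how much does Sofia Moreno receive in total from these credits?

£10,639

Dependent Care Credit: £254,000 is £16,800 into a £28,000 phase-out range, leaving 11,200/28,000 of the credit: £5,160 × 11,200/28,000 = £2,064.
Student Loan Interest Credit: £254,000 is below the £266,800 cutoff, so the full £5,650 applies.
Low-Income Housing Credit: £254,000 is at or below the £258,100 threshold, so the full £2,925 applies.
Disability Support Credit: £254,000 meets or exceeds the £113,600 cutoff, so the credit is £0.
Total: £2,064 + £5,650 + £2,925 + £0 = £10,639.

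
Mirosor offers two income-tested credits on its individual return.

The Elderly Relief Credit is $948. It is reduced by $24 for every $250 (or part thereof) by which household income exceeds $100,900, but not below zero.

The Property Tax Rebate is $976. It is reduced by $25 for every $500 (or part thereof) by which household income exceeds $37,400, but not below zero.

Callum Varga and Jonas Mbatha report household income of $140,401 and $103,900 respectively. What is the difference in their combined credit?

Callum ($140,401): Elderly Relief Credit: income exceeds $100,900 by $39,501 → 159 increments × $24 = $3,816 ≥ base, so the credit is $0. Property Tax Rebate: income exceeds $37,400 by $103,001 → 207 increments × $25 = $5,175 ≥ base, so the credit is $0. total $0 + $0 = $0
Jonas ($103,900): Elderly Relief Credit: income exceeds $100,900 by $3,000, which is 12 full-or-partial $250 increments; reduction = 12 × $24 = $288, leaving $660. Property Tax Rebate: income exceeds $37,400 by $66,500 → 133 increments × $25 = $3,325 ≥ base, so the credit is $0. total $660 + $0 = $660
Difference: |$0 − $660| = $660.

$660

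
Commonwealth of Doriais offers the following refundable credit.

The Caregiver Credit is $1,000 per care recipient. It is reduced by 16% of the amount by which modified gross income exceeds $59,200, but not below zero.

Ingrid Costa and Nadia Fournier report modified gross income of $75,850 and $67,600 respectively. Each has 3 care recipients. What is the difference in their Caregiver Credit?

$1,320

Ingrid ($75,850): Caregiver Credit: base = 3 × $1,000 = $3,000. 16% of the $16,650 excess over $59,200 is $2,664; credit = $3,000 − $2,664 = $336.
Nadia ($67,600): Caregiver Credit: base = 3 × $1,000 = $3,000. 16% of the $8,400 excess over $59,200 is $1,344; credit = $3,000 − $1,344 = $1,656.
Difference: |$336 − $1,656| = $1,320.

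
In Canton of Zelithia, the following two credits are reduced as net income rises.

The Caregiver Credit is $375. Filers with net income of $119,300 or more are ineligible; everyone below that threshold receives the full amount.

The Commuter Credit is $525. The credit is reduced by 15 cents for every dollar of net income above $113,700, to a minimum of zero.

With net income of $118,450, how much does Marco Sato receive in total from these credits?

$375

Caregiver Credit: $118,450 is below the $119,300 cutoff, so the full $375 applies.
Commuter Credit: 15% of the $4,750 excess over $113,700 is $712.50 ≥ base, so the credit is $0.
Total: $375 + $0 = $375.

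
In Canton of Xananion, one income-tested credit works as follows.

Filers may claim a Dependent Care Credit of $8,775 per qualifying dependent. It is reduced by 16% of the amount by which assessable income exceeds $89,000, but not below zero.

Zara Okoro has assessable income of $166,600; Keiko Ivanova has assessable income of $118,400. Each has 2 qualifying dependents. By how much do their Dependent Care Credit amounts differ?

$7,712

Zara ($166,600): Dependent Care Credit: base = 2 × $8,775 = $17,550. 16% of the $77,600 excess over $89,000 is $12,416; credit = $17,550 − $12,416 = $5,134.
Keiko ($118,400): Dependent Care Credit: base = 2 × $8,775 = $17,550. 16% of the $29,400 excess over $89,000 is $4,704; credit = $17,550 − $4,704 = $12,846.
Difference: |$5,134 − $12,846| = $7,712.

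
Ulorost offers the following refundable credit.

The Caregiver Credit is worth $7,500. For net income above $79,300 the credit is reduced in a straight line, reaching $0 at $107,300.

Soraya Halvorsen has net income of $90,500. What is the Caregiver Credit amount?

$4,500

Caregiver Credit: $90,500 is $11,200 into a $28,000 phase-out range, leaving 16,800/28,000 of the credit: $7,500 × 16,800/28,000 = $4,500.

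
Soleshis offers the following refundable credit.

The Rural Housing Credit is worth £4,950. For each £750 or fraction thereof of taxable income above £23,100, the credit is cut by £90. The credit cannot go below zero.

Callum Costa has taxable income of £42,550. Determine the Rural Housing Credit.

£2,610

Rural Housing Credit: income exceeds £23,100 by £19,450, which is 26 full-or-partial £750 increments; reduction = 26 × £90 = £2,340, leaving £2,610.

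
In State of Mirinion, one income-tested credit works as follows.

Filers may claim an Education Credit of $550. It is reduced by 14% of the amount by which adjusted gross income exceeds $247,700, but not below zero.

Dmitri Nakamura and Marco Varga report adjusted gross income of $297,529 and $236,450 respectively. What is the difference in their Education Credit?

Dmitri ($297,529): Education Credit: 14% of the $49,829 excess over $247,700 is $6,976.06 ≥ base, so the credit is $0.
Marco ($236,450): Education Credit: $236,450 is at or below the $247,700 threshold, so the full $550 applies.
Difference: |$0 − $550| = $550.

$550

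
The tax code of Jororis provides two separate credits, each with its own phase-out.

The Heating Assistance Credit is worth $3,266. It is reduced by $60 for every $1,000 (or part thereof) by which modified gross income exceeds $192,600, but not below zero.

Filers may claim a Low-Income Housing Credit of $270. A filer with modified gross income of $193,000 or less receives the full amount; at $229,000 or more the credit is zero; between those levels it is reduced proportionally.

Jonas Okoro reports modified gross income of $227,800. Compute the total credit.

$1,115

Heating Assistance Credit: income exceeds $192,600 by $35,200, which is 36 full-or-partial $1,000 increments; reduction = 36 × $60 = $2,160, leaving $1,106.
Low-Income Housing Credit: $227,800 is $34,800 into a $36,000 phase-out range, leaving 1,200/36,000 of the credit: $270 × 1,200/36,000 = $9.
Total: $1,106 + $9 = $1,115.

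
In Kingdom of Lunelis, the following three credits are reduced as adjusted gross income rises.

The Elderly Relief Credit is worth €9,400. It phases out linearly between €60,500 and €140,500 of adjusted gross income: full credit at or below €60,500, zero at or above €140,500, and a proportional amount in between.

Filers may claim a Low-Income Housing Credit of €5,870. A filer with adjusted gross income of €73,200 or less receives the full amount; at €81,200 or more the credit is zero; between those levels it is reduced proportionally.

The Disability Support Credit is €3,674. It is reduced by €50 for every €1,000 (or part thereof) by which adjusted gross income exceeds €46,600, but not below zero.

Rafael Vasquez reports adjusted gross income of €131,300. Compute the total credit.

Elderly Relief Credit: €131,300 is €70,800 into a €80,000 phase-out range, leaving 9,200/80,000 of the credit: €9,400 × 9,200/80,000 = €1,081.
Low-Income Housing Credit: €131,300 is at or above €81,200, so the credit is €0.
Disability Support Credit: income exceeds €46,600 by €84,700 → 85 increments × €50 = €4,250 ≥ base, so the credit is €0.
Total: €1,081 + €0 + €0 = €1,081.

€1,081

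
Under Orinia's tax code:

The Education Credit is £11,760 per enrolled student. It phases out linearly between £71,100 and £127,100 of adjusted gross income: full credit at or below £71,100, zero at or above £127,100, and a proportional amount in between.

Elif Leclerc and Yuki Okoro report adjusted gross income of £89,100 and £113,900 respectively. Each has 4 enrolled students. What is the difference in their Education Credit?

Elif (£89,100): Education Credit: base = 4 × £11,760 = £47,040. £89,100 is £18,000 into a £56,000 phase-out range, leaving 38,000/56,000 of the credit: £47,040 × 38,000/56,000 = £31,920.
Yuki (£113,900): Education Credit: base = 4 × £11,760 = £47,040. £113,900 is £42,800 into a £56,000 phase-out range, leaving 13,200/56,000 of the credit: £47,040 × 13,200/56,000 = £11,088.
Difference: |£31,920 − £11,088| = £20,832.

£20,832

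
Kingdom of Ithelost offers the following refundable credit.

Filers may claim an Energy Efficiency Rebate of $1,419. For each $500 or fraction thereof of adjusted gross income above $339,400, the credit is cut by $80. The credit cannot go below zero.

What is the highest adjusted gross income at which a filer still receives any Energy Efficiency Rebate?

After 17 increments the reduction is 17 × $80 = $1,360, leaving $59; one more increment wipes it out. Increment 17 ends at excess 17 × $500 = $8,500, so the highest qualifying income is $339,400 + $8,500 = $347,900.

$347,900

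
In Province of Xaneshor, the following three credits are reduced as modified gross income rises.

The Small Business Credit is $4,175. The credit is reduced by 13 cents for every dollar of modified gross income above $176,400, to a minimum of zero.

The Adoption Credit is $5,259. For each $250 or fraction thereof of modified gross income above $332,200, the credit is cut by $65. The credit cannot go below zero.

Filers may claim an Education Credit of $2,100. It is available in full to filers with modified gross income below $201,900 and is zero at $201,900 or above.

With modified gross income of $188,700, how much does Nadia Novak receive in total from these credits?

Small Business Credit: 13% of the $12,300 excess over $176,400 is $1,599; credit = $4,175 − $1,599 = $2,576.
Adoption Credit: $188,700 is at or below the $332,200 threshold, so the full $5,259 applies.
Education Credit: $188,700 is below the $201,900 cutoff, so the full $2,100 applies.
Total: $2,576 + $5,259 + $2,100 = $9,935.

$9,935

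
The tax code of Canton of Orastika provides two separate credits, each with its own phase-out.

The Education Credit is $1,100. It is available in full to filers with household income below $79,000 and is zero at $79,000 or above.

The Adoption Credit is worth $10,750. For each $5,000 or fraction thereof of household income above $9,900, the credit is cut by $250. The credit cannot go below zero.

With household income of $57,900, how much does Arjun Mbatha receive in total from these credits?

$9,350

Education Credit: $57,900 is below the $79,000 cutoff, so the full $1,100 applies.
Adoption Credit: income exceeds $9,900 by $48,000, which is 10 full-or-partial $5,000 increments; reduction = 10 × $250 = $2,500, leaving $8,250.
Total: $1,100 + $8,250 = $9,350.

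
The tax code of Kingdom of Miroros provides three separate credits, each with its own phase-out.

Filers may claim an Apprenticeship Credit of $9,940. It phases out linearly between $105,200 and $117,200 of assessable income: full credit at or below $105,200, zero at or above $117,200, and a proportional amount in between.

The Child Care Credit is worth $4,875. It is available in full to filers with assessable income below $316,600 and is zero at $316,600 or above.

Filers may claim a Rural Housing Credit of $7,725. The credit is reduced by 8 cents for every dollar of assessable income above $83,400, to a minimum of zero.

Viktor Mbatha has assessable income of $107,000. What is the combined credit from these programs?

$19,161

Apprenticeship Credit: $107,000 is $1,800 into a $12,000 phase-out range, leaving 10,200/12,000 of the credit: $9,940 × 10,200/12,000 = $8,449.
Child Care Credit: $107,000 is below the $316,600 cutoff, so the full $4,875 applies.
Rural Housing Credit: 8% of the $23,600 excess over $83,400 is $1,888; credit = $7,725 − $1,888 = $5,837.
Total: $8,449 + $4,875 + $5,837 = $19,161.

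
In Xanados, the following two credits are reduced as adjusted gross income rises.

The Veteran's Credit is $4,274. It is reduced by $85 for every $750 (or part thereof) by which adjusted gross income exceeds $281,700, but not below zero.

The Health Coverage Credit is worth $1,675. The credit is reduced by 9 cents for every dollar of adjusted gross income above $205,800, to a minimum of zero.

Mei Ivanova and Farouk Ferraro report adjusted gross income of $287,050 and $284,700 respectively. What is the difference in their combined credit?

$340

Mei ($287,050): Veteran's Credit: income exceeds $281,700 by $5,350, which is 8 full-or-partial $750 increments; reduction = 8 × $85 = $680, leaving $3,594. Health Coverage Credit: 9% of the $81,250 excess over $205,800 is $7,312.50 ≥ base, so the credit is $0. total $3,594 + $0 = $3,594
Farouk ($284,700): Veteran's Credit: income exceeds $281,700 by $3,000, which is 4 full-or-partial $750 increments; reduction = 4 × $85 = $340, leaving $3,934. Health Coverage Credit: 9% of the $78,900 excess over $205,800 is $7,101 ≥ base, so the credit is $0. total $3,934 + $0 = $3,934
Difference: |$3,594 − $3,934| = $340.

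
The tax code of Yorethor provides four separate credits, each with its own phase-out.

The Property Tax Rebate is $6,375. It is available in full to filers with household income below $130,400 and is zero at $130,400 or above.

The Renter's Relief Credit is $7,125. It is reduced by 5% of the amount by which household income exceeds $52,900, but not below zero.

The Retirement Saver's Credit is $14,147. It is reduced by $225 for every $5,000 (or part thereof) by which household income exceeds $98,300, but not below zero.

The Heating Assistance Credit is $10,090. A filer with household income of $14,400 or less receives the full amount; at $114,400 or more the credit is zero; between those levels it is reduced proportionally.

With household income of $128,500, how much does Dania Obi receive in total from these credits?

$22,292

Property Tax Rebate: $128,500 is below the $130,400 cutoff, so the full $6,375 applies.
Renter's Relief Credit: 5% of the $75,600 excess over $52,900 is $3,780; credit = $7,125 − $3,780 = $3,345.
Retirement Saver's Credit: income exceeds $98,300 by $30,200, which is 7 full-or-partial $5,000 increments; reduction = 7 × $225 = $1,575, leaving $12,572.
Heating Assistance Credit: $128,500 is at or above $114,400, so the credit is $0.
Total: $6,375 + $3,345 + $12,572 + $0 = $22,292.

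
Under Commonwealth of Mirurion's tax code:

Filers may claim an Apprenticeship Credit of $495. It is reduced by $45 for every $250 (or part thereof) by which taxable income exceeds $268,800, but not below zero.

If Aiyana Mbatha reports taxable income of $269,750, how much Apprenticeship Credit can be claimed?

$315

Apprenticeship Credit: income exceeds $268,800 by $950, which is 4 full-or-partial $250 increments; reduction = 4 × $45 = $180, leaving $315.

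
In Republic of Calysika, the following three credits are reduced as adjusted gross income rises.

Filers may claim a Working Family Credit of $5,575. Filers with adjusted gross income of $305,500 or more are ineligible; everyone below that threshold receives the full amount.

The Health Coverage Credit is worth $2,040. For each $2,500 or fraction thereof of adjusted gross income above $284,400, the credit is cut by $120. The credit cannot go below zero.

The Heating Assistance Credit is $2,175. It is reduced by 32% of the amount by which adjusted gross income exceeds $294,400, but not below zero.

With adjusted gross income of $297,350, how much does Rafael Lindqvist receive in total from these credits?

Working Family Credit: $297,350 is below the $305,500 cutoff, so the full $5,575 applies.
Health Coverage Credit: income exceeds $284,400 by $12,950, which is 6 full-or-partial $2,500 increments; reduction = 6 × $120 = $720, leaving $1,320.
Heating Assistance Credit: 32% of the $2,950 excess over $294,400 is $944; credit = $2,175 − $944 = $1,231.
Total: $5,575 + $1,320 + $1,231 = $8,126.

$8,126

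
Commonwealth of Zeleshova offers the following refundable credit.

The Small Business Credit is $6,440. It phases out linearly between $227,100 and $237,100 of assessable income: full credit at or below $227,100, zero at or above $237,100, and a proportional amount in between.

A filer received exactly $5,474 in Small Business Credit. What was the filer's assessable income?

$228,600

$5,474 is 5,474/6,440 of the full $6,440, so 966/6,440 of the $10,000 range has been used: income = $227,100 + $10,000 × 966/6,440 = $228,600.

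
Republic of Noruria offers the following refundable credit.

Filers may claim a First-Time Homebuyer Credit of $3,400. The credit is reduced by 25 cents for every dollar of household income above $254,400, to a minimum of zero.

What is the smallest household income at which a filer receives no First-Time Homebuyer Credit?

$268,000

The credit falls by 25% of each dollar above $254,400, so it reaches zero when the excess is $3,400 / 25% = $13,600: income = $254,400 + $13,600 = $268,000.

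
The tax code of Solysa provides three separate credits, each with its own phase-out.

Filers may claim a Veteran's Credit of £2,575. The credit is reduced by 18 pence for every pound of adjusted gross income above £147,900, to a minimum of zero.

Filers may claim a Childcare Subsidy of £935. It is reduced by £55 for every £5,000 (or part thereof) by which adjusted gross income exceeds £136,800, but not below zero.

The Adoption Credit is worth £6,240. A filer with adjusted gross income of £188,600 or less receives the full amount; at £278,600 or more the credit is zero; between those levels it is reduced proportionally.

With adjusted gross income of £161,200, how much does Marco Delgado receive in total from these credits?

Veteran's Credit: 18% of the £13,300 excess over £147,900 is £2,394; credit = £2,575 − £2,394 = £181.
Childcare Subsidy: income exceeds £136,800 by £24,400, which is 5 full-or-partial £5,000 increments; reduction = 5 × £55 = £275, leaving £660.
Adoption Credit: £161,200 is at or below the £188,600 threshold, so the full £6,240 applies.
Total: £181 + £660 + £6,240 = £7,081.

£7,081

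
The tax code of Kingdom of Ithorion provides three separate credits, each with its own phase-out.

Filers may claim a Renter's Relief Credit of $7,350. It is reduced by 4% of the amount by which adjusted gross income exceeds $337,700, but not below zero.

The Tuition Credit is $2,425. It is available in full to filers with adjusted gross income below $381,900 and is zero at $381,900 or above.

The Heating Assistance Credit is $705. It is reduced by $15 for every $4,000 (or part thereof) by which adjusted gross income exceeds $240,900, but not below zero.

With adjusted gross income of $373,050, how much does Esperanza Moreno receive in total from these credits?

Renter's Relief Credit: 4% of the $35,350 excess over $337,700 is $1,414; credit = $7,350 − $1,414 = $5,936.
Tuition Credit: $373,050 is below the $381,900 cutoff, so the full $2,425 applies.
Heating Assistance Credit: income exceeds $240,900 by $132,150, which is 34 full-or-partial $4,000 increments; reduction = 34 × $15 = $510, leaving $195.
Total: $5,936 + $2,425 + $195 = $8,556.

$8,556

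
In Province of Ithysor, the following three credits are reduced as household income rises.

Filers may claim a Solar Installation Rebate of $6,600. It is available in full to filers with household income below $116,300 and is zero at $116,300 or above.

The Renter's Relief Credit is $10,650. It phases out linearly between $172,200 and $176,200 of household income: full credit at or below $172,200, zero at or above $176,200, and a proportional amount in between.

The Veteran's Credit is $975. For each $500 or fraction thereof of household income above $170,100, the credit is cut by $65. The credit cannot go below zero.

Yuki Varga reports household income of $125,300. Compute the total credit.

Solar Installation Rebate: $125,300 meets or exceeds the $116,300 cutoff, so the credit is $0.
Renter's Relief Credit: $125,300 is at or below the $172,200 threshold, so the full $10,650 applies.
Veteran's Credit: $125,300 is at or below the $170,100 threshold, so the full $975 applies.
Total: $0 + $10,650 + $975 = $11,625.

$11,625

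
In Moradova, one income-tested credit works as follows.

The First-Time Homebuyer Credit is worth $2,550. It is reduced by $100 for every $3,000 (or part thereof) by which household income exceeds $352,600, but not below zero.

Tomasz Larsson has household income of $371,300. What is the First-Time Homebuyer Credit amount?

$1,850

First-Time Homebuyer Credit: income exceeds $352,600 by $18,700, which is 7 full-or-partial $3,000 increments; reduction = 7 × $100 = $700, leaving $1,850.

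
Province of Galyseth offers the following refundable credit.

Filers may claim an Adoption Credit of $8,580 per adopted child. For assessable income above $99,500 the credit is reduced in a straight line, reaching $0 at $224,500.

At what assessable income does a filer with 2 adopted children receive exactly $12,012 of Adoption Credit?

Full credit = 2 × $8,580 = $17,160.
$12,012 is 12,012/17,160 of the full $17,160, so 5,148/17,160 of the $125,000 range has been used: income = $99,500 + $125,000 × 5,148/17,160 = $137,000.

$137,000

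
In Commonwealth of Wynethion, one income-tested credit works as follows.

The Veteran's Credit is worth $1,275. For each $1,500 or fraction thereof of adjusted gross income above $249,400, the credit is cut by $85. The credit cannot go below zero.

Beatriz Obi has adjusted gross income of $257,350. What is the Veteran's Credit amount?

Veteran's Credit: income exceeds $249,400 by $7,950, which is 6 full-or-partial $1,500 increments; reduction = 6 × $85 = $510, leaving $765.

$765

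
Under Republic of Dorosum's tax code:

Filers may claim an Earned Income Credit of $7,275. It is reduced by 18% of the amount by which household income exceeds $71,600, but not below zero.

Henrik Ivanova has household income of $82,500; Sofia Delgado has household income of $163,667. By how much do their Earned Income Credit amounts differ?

$5,313

Henrik ($82,500): Earned Income Credit: 18% of the $10,900 excess over $71,600 is $1,962; credit = $7,275 − $1,962 = $5,313.
Sofia ($163,667): Earned Income Credit: 18% of the $92,067 excess over $71,600 is $16,572.06 ≥ base, so the credit is $0.
Difference: |$5,313 − $0| = $5,313.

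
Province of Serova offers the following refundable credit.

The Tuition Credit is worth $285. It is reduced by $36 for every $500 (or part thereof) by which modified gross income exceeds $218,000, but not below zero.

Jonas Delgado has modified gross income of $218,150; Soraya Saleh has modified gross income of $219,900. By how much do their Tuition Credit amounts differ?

Jonas ($218,150): Tuition Credit: income exceeds $218,000 by $150, which is 1 full-or-partial $500 increment; reduction = 1 × $36 = $36, leaving $249.
Soraya ($219,900): Tuition Credit: income exceeds $218,000 by $1,900, which is 4 full-or-partial $500 increments; reduction = 4 × $36 = $144, leaving $141.
Difference: |$249 − $141| = $108.

$108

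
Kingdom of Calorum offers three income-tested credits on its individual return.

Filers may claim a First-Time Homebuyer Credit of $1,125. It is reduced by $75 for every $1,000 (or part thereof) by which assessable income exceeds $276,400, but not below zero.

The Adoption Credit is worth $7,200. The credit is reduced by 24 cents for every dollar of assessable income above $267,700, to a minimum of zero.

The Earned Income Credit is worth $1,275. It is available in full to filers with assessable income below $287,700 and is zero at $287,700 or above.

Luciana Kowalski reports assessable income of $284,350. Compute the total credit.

$5,004

First-Time Homebuyer Credit: income exceeds $276,400 by $7,950, which is 8 full-or-partial $1,000 increments; reduction = 8 × $75 = $600, leaving $525.
Adoption Credit: 24% of the $16,650 excess over $267,700 is $3,996; credit = $7,200 − $3,996 = $3,204.
Earned Income Credit: $284,350 is below the $287,700 cutoff, so the full $1,275 applies.
Total: $525 + $3,204 + $1,275 = $5,004.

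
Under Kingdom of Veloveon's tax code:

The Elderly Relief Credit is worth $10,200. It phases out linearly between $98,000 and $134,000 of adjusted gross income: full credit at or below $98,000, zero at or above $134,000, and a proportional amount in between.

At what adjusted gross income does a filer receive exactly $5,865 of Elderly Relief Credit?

$5,865 is 5,865/10,200 of the full $10,200, so 4,335/10,200 of the $36,000 range has been used: income = $98,000 + $36,000 × 4,335/10,200 = $113,300.

$113,300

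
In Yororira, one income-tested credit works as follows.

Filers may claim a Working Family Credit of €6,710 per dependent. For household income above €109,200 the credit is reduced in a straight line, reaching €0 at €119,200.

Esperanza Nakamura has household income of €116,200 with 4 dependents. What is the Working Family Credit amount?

Working Family Credit: base = 4 × €6,710 = €26,840. €116,200 is €7,000 into a €10,000 phase-out range, leaving 3,000/10,000 of the credit: €26,840 × 3,000/10,000 = €8,052.

€8,052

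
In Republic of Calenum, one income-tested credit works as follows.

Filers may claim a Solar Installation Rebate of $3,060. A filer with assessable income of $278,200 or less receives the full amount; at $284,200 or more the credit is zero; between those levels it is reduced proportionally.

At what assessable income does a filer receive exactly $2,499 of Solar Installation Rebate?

$279,300

$2,499 is 2,499/3,060 of the full $3,060, so 561/3,060 of the $6,000 range has been used: income = $278,200 + $6,000 × 561/3,060 = $279,300.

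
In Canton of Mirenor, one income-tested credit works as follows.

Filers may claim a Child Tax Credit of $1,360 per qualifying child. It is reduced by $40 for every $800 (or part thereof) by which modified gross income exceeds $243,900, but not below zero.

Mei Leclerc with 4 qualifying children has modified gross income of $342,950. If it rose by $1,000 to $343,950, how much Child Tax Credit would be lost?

At $342,950 — base = 4 × $1,360 = $5,440. income exceeds $243,900 by $99,050, which is 124 full-or-partial $800 increments; reduction = 124 × $40 = $4,960, leaving $480.
At $343,950 — base = 4 × $1,360 = $5,440. income exceeds $243,900 by $100,050, which is 126 full-or-partial $800 increments; reduction = 126 × $40 = $5,040, leaving $400.
Lost: $480 − $400 = $80.

$80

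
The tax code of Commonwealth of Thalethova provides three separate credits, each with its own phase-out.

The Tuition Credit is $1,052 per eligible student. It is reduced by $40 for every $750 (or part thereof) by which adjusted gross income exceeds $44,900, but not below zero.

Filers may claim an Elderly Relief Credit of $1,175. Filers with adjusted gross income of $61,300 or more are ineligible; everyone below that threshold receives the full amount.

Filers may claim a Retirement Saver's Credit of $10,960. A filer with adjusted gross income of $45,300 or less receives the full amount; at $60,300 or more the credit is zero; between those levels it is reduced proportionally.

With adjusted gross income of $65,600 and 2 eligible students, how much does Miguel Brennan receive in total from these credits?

$984

Tuition Credit: base = 2 × $1,052 = $2,104. income exceeds $44,900 by $20,700, which is 28 full-or-partial $750 increments; reduction = 28 × $40 = $1,120, leaving $984.
Elderly Relief Credit: $65,600 meets or exceeds the $61,300 cutoff, so the credit is $0.
Retirement Saver's Credit: $65,600 is at or above $60,300, so the credit is $0.
Total: $984 + $0 + $0 = $984.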